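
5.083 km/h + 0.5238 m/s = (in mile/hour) 4.33. Check: 1 km/h = 0.27777778 m/s, so 5.083 km/h = 5.083 * 0.27777778 = 1.4119444 m/s. 0.5238 m/s is already in m/s. Sum: 1.4119444 + 0.5238 = 1.9357444 m/s. 1 mile/hour = 0.44704 m/s, so 1.9357444 m/s = 1.9357444 / 0.44704 = 4.330137 mile/hour ≈ 4.33 mile/hour (4 s.f.).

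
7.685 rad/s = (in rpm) 1 rpm = 0.10471976 rad/s, so 7.685 rad/s = 7.685 / 0.10471976 = 73.386344 rpm ≈ 73.39 rpm (4 s.f.). Final answer: 73.39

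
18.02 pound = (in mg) 1 pound = 0.45359237 kg, so 18.02 pound = 18.02 * 0.45359237 = 8.1737345 kg. 1 mg = 1e-06 kg, so 8.1737345 kg = 8.1737345 / 1e-06 = 8173734.5 mg ≈ 8.174e+06 mg (4 s.f.). Final answer: 8.174e+06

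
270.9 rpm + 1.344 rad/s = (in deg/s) 1 rpm = 0.10471976 rad/s, so 270.9 rpm = 270.9 * 0.10471976 = 28.368582 rad/s. 1.344 rad/s is already in rad/s. Sum: 28.368582 + 1.344 = 29.712582 rad/s. 1 deg/s = 0.017453293 rad/s, so 29.712582 rad/s = 29.712582 / 0.017453293 = 1702.4055 deg/s ≈ 1702 deg/s (4 s.f.). Final answer: 1702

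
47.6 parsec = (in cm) 1.469e+20. Check: 1 parsec = 3.0856776e+16 m, so 47.6 parsec = 47.6 * 3.0856776e+16 = 1.4687825e+18 m. 1 cm = 0.01 m, so 1.4687825e+18 m = 1.4687825e+18 / 0.01 = 1.4687825e+20 cm ≈ 1.469e+20 cm (4 s.f.).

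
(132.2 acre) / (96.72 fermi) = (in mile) 1 acre = 4046.8564 m^2, so 132.2 acre = 132.2 * 4046.8564 = 534994.42 m^2. 1 fermi = 1e-15 m, so 96.72 fermi = 96.72 * 1e-15 = 9.672e-14 m. Combine: 534994.42 m^2 / 9.672e-14 m = 5.5313732e+18 m. 1 mile = 1609.344 m, so 5.5313732e+18 m = 5.5313732e+18 / 1609.344 = 3.437036e+15 mile ≈ 3.437e+15 mile (4 s.f.). Final answer: 3.437e+15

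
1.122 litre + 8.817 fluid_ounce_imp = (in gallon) 0.3626. Check: 1 litre = 0.001 m^3, so 1.122 litre = 1.122 * 0.001 = 0.001122 m^3. 1 fluid_ounce_imp = 2.8413063e-05 m^3, so 8.817 fluid_ounce_imp = 8.817 * 2.8413063e-05 = 0.00025051797 m^3. Sum: 0.001122 + 0.00025051797 = 0.001372518 m^3. 1 gallon = 0.0037854118 m^3, so 0.001372518 m^3 = 0.001372518 / 0.0037854118 = 0.36258089 gallon ≈ 0.3626 gallon (4 s.f.).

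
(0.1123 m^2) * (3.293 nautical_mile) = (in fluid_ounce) 0.1123 m^2 is already in m^2. 1 nautical_mile = 1852 m, so 3.293 nautical_mile = 3.293 * 1852 = 6098.636 m. Combine: 0.1123 m^2 * 6098.636 m = 684.87682 m^3. 1 fluid_ounce = 2.957353e-05 m^3, so 684.87682 m^3 = 684.87682 / 2.957353e-05 = 23158440 fluid_ounce ≈ 2.316e+07 fluid_ounce (4 s.f.). Final answer: 2.316e+07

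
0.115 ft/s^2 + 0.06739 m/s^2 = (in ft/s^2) 1 ft/s^2 = 0.3048 m/s^2, so 0.115 ft/s^2 = 0.115 * 0.3048 = 0.035052 m/s^2. 0.06739 m/s^2 is already in m/s^2. Sum: 0.035052 + 0.06739 = 0.102442 m/s^2. 1 ft/s^2 = 0.3048 m/s^2, so 0.102442 m/s^2 = 0.102442 / 0.3048 = 0.3360958 ft/s^2 ≈ 0.3361 ft/s^2 (4 s.f.). Final answer: 0.3361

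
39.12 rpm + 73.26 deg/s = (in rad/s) 5.375. Check: 1 rpm = 0.10471976 rad/s, so 39.12 rpm = 39.12 * 0.10471976 = 4.0966368 rad/s. 1 deg/s = 0.017453293 rad/s, so 73.26 deg/s = 73.26 * 0.017453293 = 1.2786282 rad/s. Sum: 4.0966368 + 1.2786282 = 5.375265 rad/s. Result: 5.375265 rad/s ≈ 5.375 rad/s (4 s.f.).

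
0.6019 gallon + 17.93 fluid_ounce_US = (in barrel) 0.01767. Check: 1 gallon = 0.0037854118 m^3, so 0.6019 gallon = 0.6019 * 0.0037854118 = 0.0022784394 m^3. 1 fluid_ounce_US = 2.957353e-05 m^3, so 17.93 fluid_ounce_US = 17.93 * 2.957353e-05 = 0.00053025339 m^3. Sum: 0.0022784394 + 0.00053025339 = 0.0028086927 m^3. 1 barrel = 0.15898729 m^3, so 0.0028086927 m^3 = 0.0028086927 / 0.15898729 = 0.017666146 barrel ≈ 0.01767 barrel (4 s.f.).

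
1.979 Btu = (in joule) 2088. Check: 1 Btu = 1055.0559 J, so 1.979 Btu = 1.979 * 1055.0559 = 2087.9555 J. 2087.9555 J = 2087.9555 joule ≈ 2088 joule (4 s.f.).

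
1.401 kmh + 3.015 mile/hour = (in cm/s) 1 kmh = 0.27777778 m/s, so 1.401 kmh = 1.401 * 0.27777778 = 0.38916667 m/s. 1 mile/hour = 0.44704 m/s, so 3.015 mile/hour = 3.015 * 0.44704 = 1.3478256 m/s. Sum: 0.38916667 + 1.3478256 = 1.7369923 m/s. 1 cm/s = 0.01 m/s, so 1.7369923 m/s = 1.7369923 / 0.01 = 173.69923 cm/s ≈ 173.7 cm/s (4 s.f.). Final answer: 173.7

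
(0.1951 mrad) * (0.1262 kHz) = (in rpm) 0.2351. Check: 1 mrad = 0.001 rad, so 0.1951 mrad = 0.1951 * 0.001 = 0.0001951 rad. 1 kHz = 1000 Hz, so 0.1262 kHz = 0.1262 * 1000 = 126.2 Hz. Combine: 0.0001951 rad * 126.2 Hz = 0.02462162 rad/s. 1 rpm = 0.10471976 rad/s, so 0.02462162 rad/s = 0.02462162 / 0.10471976 = 0.23511915 rpm ≈ 0.2351 rpm (4 s.f.).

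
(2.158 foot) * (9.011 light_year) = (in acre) 1.386e+13. Check: 1 foot = 0.3048 m, so 2.158 foot = 2.158 * 0.3048 = 0.6577584 m. 1 light_year = 9.4607305e+15 m, so 9.011 light_year = 9.011 * 9.4607305e+15 = 8.5250642e+16 m. Combine: 0.6577584 m * 8.5250642e+16 m = 5.6074326e+16 m^2. 1 acre = 4046.8564 m^2, so 5.6074326e+16 m^2 = 5.6074326e+16 / 4046.8564 = 1.3856268e+13 acre ≈ 1.386e+13 acre (4 s.f.).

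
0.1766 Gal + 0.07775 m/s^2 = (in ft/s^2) 1 Gal = 0.01 m/s^2, so 0.1766 Gal = 0.1766 * 0.01 = 0.001766 m/s^2. 0.07775 m/s^2 is already in m/s^2. Sum: 0.001766 + 0.07775 = 0.079516 m/s^2. 1 ft/s^2 = 0.3048 m/s^2, so 0.079516 m/s^2 = 0.079516 / 0.3048 = 0.26087927 ft/s^2 ≈ 0.2609 ft/s^2 (4 s.f.). Final answer: 0.2609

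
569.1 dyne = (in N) 0.005691. Check: 1 dyne = 1e-05 N, so 569.1 dyne = 569.1 * 1e-05 = 0.005691 N. Result: 0.005691 N.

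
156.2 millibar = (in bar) 0.1562. Check: 1 millibar = 100 Pa, so 156.2 millibar = 156.2 * 100 = 15620 Pa. 1 bar = 100000 Pa, so 15620 Pa = 15620 / 100000 = 0.1562 bar.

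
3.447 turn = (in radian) 1 turn = 6.2831853 rad, so 3.447 turn = 3.447 * 6.2831853 = 21.65814 rad. 21.65814 rad = 21.65814 radian ≈ 21.66 radian (4 s.f.). Final answer: 21.66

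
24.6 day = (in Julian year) 1 day = 86400 s, so 24.6 day = 24.6 * 86400 = 2125440 s. 1 Julian year = 31557600 s, so 2125440 s = 2125440 / 31557600 = 0.067351129 Julian year ≈ 0.06735 Julian year (4 s.f.). Final answer: 0.06735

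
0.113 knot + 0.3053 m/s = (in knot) 1 knot = 0.51444444 m/s, so 0.113 knot = 0.113 * 0.51444444 = 0.058132222 m/s. 0.3053 m/s is already in m/s. Sum: 0.058132222 + 0.3053 = 0.36343222 m/s. 1 knot = 0.51444444 m/s, so 0.36343222 m/s = 0.36343222 / 0.51444444 = 0.70645572 knot ≈ 0.7065 knot (4 s.f.). Final answer: 0.7065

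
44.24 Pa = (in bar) 1 bar = 100000 Pa, so 44.24 Pa = 44.24 / 100000 = 0.0004424 bar. Final answer: 0.0004424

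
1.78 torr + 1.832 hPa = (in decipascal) 1 torr = 133.32237 Pa, so 1.78 torr = 1.78 * 133.32237 = 237.31382 Pa. 1 hPa = 100 Pa, so 1.832 hPa = 1.832 * 100 = 183.2 Pa. Sum: 237.31382 + 183.2 = 420.51382 Pa. 1 decipascal = 0.1 Pa, so 420.51382 Pa = 420.51382 / 0.1 = 4205.1382 decipascal ≈ 4205 decipascal (4 s.f.). Final answer: 4205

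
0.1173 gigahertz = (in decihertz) 1.173e+09. Check: 1 gigahertz = 1e+09 Hz, so 0.1173 gigahertz = 0.1173 * 1e+09 = 1.173e+08 Hz. 1 decihertz = 0.1 Hz, so 1.173e+08 Hz = 1.173e+08 / 0.1 = 1.173e+09 decihertz.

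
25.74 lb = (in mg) 1.168e+07. Check: 1 lb = 0.45359237 kg, so 25.74 lb = 25.74 * 0.45359237 = 11.675468 kg. 1 mg = 1e-06 kg, so 11.675468 kg = 11.675468 / 1e-06 = 11675468 mg ≈ 1.168e+07 mg (4 s.f.).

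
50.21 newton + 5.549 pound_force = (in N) 50.21 newton = 50.21 N. 1 pound_force = 4.4482216 N, so 5.549 pound_force = 5.549 * 4.4482216 = 24.683182 N. Sum: 50.21 + 24.683182 = 74.893182 N. Result: 74.893182 N ≈ 74.89 N (4 s.f.). Final answer: 74.89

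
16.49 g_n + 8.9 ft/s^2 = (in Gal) 1.644e+04. Check: 1 g_n = 9.80665 m/s^2, so 16.49 g_n = 16.49 * 9.80665 = 161.71166 m/s^2. 1 ft/s^2 = 0.3048 m/s^2, so 8.9 ft/s^2 = 8.9 * 0.3048 = 2.71272 m/s^2. Sum: 161.71166 + 2.71272 = 164.42438 m/s^2. 1 Gal = 0.01 m/s^2, so 164.42438 m/s^2 = 164.42438 / 0.01 = 16442.438 Gal ≈ 1.644e+04 Gal (4 s.f.).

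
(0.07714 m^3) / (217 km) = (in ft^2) 3.826e-06. Check: 0.07714 m^3 is already in m^3. 1 km = 1000 m, so 217 km = 217 * 1000 = 217000 m. Combine: 0.07714 m^3 / 217000 m = 3.5548387e-07 m^2. 1 ft^2 = 0.09290304 m^2, so 3.5548387e-07 m^2 = 3.5548387e-07 / 0.09290304 = 3.8263965e-06 ft^2 ≈ 3.826e-06 ft^2 (4 s.f.).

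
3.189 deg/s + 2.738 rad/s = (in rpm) 26.68. Check: 1 deg/s = 0.017453293 rad/s, so 3.189 deg/s = 3.189 * 0.017453293 = 0.05565855 rad/s. 2.738 rad/s is already in rad/s. Sum: 0.05565855 + 2.738 = 2.7936585 rad/s. 1 rpm = 0.10471976 rad/s, so 2.7936585 rad/s = 2.7936585 / 0.10471976 = 26.677474 rpm ≈ 26.68 rpm (4 s.f.).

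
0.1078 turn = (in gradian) 43.12. Check: 1 turn = 6.2831853 rad, so 0.1078 turn = 0.1078 * 6.2831853 = 0.67732738 rad. 1 gradian = 0.015707963 rad, so 0.67732738 rad = 0.67732738 / 0.015707963 = 43.12 gradian.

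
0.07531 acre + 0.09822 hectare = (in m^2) 1 acre = 4046.8564 m^2, so 0.07531 acre = 0.07531 * 4046.8564 = 304.76876 m^2. 1 hectare = 10000 m^2, so 0.09822 hectare = 0.09822 * 10000 = 982.2 m^2. Sum: 304.76876 + 982.2 = 1286.9688 m^2. Result: 1286.9688 m^2 ≈ 1287 m^2 (4 s.f.). Final answer: 1287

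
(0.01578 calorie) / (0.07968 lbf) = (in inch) 1 calorie = 4.184 J, so 0.01578 calorie = 0.01578 * 4.184 = 0.06602352 J. 1 lbf = 4.4482216 N, so 0.07968 lbf = 0.07968 * 4.4482216 = 0.3544343 N. Combine: 0.06602352 J / 0.3544343 N = 0.18627859 m. 1 inch = 0.0254 m, so 0.18627859 m = 0.18627859 / 0.0254 = 7.3338026 inch ≈ 7.334 inch (4 s.f.). Final answer: 7.334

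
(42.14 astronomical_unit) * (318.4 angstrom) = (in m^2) 2.007e+05. Check: 1 astronomical_unit = 1.4959787e+11 m, so 42.14 astronomical_unit = 42.14 * 1.4959787e+11 = 6.3040543e+12 m. 1 angstrom = 1e-10 m, so 318.4 angstrom = 318.4 * 1e-10 = 3.184e-08 m. Combine: 6.3040543e+12 m * 3.184e-08 m = 200721.09 m^2. Result: 200721.09 m^2 ≈ 2.007e+05 m^2 (4 s.f.).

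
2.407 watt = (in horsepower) 2.407 watt = 2.407 W. 1 horsepower = 745.69987 W, so 2.407 W = 2.407 / 745.69987 = 0.0032278402 horsepower ≈ 0.003228 horsepower (4 s.f.). Final answer: 0.003228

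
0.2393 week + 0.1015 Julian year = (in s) 1 week = 604800 s, so 0.2393 week = 0.2393 * 604800 = 144728.64 s. 1 Julian year = 31557600 s, so 0.1015 Julian year = 0.1015 * 31557600 = 3203096.4 s. Sum: 144728.64 + 3203096.4 = 3347825 s. Result: 3347825 s ≈ 3.348e+06 s (4 s.f.). Final answer: 3.348e+06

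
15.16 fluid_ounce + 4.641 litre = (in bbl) 1 fluid_ounce = 2.957353e-05 m^3, so 15.16 fluid_ounce = 15.16 * 2.957353e-05 = 0.00044833471 m^3. 1 litre = 0.001 m^3, so 4.641 litre = 4.641 * 0.001 = 0.004641 m^3. Sum: 0.00044833471 + 0.004641 = 0.0050893347 m^3. 1 bbl = 0.15898729 m^3, so 0.0050893347 m^3 = 0.0050893347 / 0.15898729 = 0.032010952 bbl ≈ 0.03201 bbl (4 s.f.). Final answer: 0.03201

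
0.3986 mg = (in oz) 1 mg = 1e-06 kg, so 0.3986 mg = 0.3986 * 1e-06 = 3.986e-07 kg. 1 oz = 0.028349523 kg, so 3.986e-07 kg = 3.986e-07 / 0.028349523 = 1.4060201e-05 oz ≈ 1.406e-05 oz (4 s.f.). Final answer: 1.406e-05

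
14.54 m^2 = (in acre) 0.003593. Check: 1 acre = 4046.8564 m^2, so 14.54 m^2 = 14.54 / 4046.8564 = 0.0035929122 acre ≈ 0.003593 acre (4 s.f.).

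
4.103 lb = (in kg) 1.861. Check: 1 lb = 0.45359237 kg, so 4.103 lb = 4.103 * 0.45359237 = 1.8610895 kg. Result: 1.8610895 kg ≈ 1.861 kg (4 s.f.).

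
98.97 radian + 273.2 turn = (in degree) 98.97 radian = 98.97 rad. 1 turn = 6.2831853 rad, so 273.2 turn = 273.2 * 6.2831853 = 1716.5662 rad. Sum: 98.97 + 1716.5662 = 1815.5362 rad. 1 degree = 0.017453293 rad, so 1815.5362 rad = 1815.5362 / 0.017453293 = 104022.56 degree ≈ 1.04e+05 degree (4 s.f.). Final answer: 1.04e+05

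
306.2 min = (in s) 1 min = 60 s, so 306.2 min = 306.2 * 60 = 18372 s. Result: 18372 s ≈ 1.837e+04 s (4 s.f.). Final answer: 1.837e+04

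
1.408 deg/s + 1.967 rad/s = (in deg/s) 114.1. Check: 1 deg/s = 0.017453293 rad/s, so 1.408 deg/s = 1.408 * 0.017453293 = 0.024574236 rad/s. 1.967 rad/s is already in rad/s. Sum: 0.024574236 + 1.967 = 1.9915742 rad/s. 1 deg/s = 0.017453293 rad/s, so 1.9915742 rad/s = 1.9915742 / 0.017453293 = 114.1088 deg/s ≈ 114.1 deg/s (4 s.f.).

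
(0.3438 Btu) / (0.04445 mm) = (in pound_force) 1.835e+06. Check: 1 Btu = 1055.0559 J, so 0.3438 Btu = 0.3438 * 1055.0559 = 362.7282 J. 1 mm = 0.001 m, so 0.04445 mm = 0.04445 * 0.001 = 4.445e-05 m. Combine: 362.7282 J / 4.445e-05 m = 8160364.5 N. 1 pound_force = 4.4482216 N, so 8160364.5 N = 8160364.5 / 4.4482216 = 1834522.9 pound_force ≈ 1.835e+06 pound_force (4 s.f.).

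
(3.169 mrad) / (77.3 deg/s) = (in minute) 3.915e-05. Check: 1 mrad = 0.001 rad, so 3.169 mrad = 3.169 * 0.001 = 0.003169 rad. 1 deg/s = 0.017453293 rad/s, so 77.3 deg/s = 77.3 * 0.017453293 = 1.3491395 rad/s. Combine: 0.003169 rad / 1.3491395 rad/s = 0.0023489046 s. 1 minute = 60 s, so 0.0023489046 s = 0.0023489046 / 60 = 3.914841e-05 minute ≈ 3.915e-05 minute (4 s.f.).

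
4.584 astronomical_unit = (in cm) 6.858e+13. Check: 1 astronomical_unit = 1.4959787e+11 m, so 4.584 astronomical_unit = 4.584 * 1.4959787e+11 = 6.8575664e+11 m. 1 cm = 0.01 m, so 6.8575664e+11 m = 6.8575664e+11 / 0.01 = 6.8575664e+13 cm ≈ 6.858e+13 cm (4 s.f.).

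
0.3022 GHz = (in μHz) 1 GHz = 1e+09 Hz, so 0.3022 GHz = 0.3022 * 1e+09 = 3.022e+08 Hz. 1 μHz = 1e-06 Hz, so 3.022e+08 Hz = 3.022e+08 / 1e-06 = 3.022e+14 μHz. Final answer: 3.022e+14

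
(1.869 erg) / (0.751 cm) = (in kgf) 2.538e-06. Check: 1 erg = 1e-07 J, so 1.869 erg = 1.869 * 1e-07 = 1.869e-07 J. 1 cm = 0.01 m, so 0.751 cm = 0.751 * 0.01 = 0.00751 m. Combine: 1.869e-07 J / 0.00751 m = 2.4886818e-05 N. 1 kgf = 9.80665 N, so 2.4886818e-05 N = 2.4886818e-05 / 9.80665 = 2.5377491e-06 kgf ≈ 2.538e-06 kgf (4 s.f.).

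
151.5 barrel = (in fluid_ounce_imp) 1 barrel = 0.15898729 m^3, so 151.5 barrel = 151.5 * 0.15898729 = 24.086575 m^3. 1 fluid_ounce_imp = 2.8413063e-05 m^3, so 24.086575 m^3 = 24.086575 / 2.8413063e-05 = 847728.93 fluid_ounce_imp ≈ 8.477e+05 fluid_ounce_imp (4 s.f.). Final answer: 8.477e+05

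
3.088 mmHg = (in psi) 0.05971. Check: 1 mmHg = 133.32237 Pa, so 3.088 mmHg = 3.088 * 133.32237 = 411.69947 Pa. 1 psi = 6894.7573 Pa, so 411.69947 Pa = 411.69947 / 6894.7573 = 0.05971196 psi ≈ 0.05971 psi (4 s.f.).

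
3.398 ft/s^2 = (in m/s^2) 1 ft/s^2 = 0.3048 m/s^2, so 3.398 ft/s^2 = 3.398 * 0.3048 = 1.0357104 m/s^2. Result: 1.0357104 m/s^2 ≈ 1.036 m/s^2 (4 s.f.). Final answer: 1.036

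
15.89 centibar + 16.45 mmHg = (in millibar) 180.8. Check: 1 centibar = 1000 Pa, so 15.89 centibar = 15.89 * 1000 = 15890 Pa. 1 mmHg = 133.32237 Pa, so 16.45 mmHg = 16.45 * 133.32237 = 2193.153 Pa. Sum: 15890 + 2193.153 = 18083.153 Pa. 1 millibar = 100 Pa, so 18083.153 Pa = 18083.153 / 100 = 180.83153 millibar ≈ 180.8 millibar (4 s.f.).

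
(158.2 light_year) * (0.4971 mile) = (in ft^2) 1 light_year = 9.4607305e+15 m, so 158.2 light_year = 158.2 * 9.4607305e+15 = 1.4966876e+18 m. 1 mile = 1609.344 m, so 0.4971 mile = 0.4971 * 1609.344 = 800.0049 m. Combine: 1.4966876e+18 m * 800.0049 m = 1.1973574e+21 m^2. 1 ft^2 = 0.09290304 m^2, so 1.1973574e+21 m^2 = 1.1973574e+21 / 0.09290304 = 1.2888248e+22 ft^2 ≈ 1.289e+22 ft^2 (4 s.f.). Final answer: 1.289e+22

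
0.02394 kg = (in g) 23.94. Check: 1 g = 0.001 kg, so 0.02394 kg = 0.02394 / 0.001 = 23.94 g.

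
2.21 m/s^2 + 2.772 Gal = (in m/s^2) 2.238. Check: 2.21 m/s^2 is already in m/s^2. 1 Gal = 0.01 m/s^2, so 2.772 Gal = 2.772 * 0.01 = 0.02772 m/s^2. Sum: 2.21 + 0.02772 = 2.23772 m/s^2. Result: 2.23772 m/s^2 ≈ 2.238 m/s^2 (4 s.f.).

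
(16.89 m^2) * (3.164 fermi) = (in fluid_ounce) 1.807e-09. Check: 16.89 m^2 is already in m^2. 1 fermi = 1e-15 m, so 3.164 fermi = 3.164 * 1e-15 = 3.164e-15 m. Combine: 16.89 m^2 * 3.164e-15 m = 5.343996e-14 m^3. 1 fluid_ounce = 2.957353e-05 m^3, so 5.343996e-14 m^3 = 5.343996e-14 / 2.957353e-05 = 1.80702e-09 fluid_ounce ≈ 1.807e-09 fluid_ounce (4 s.f.).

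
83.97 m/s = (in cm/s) 1 cm/s = 0.01 m/s, so 83.97 m/s = 83.97 / 0.01 = 8397 cm/s. Final answer: 8397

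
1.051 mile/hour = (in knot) 1 mile/hour = 0.44704 m/s, so 1.051 mile/hour = 1.051 * 0.44704 = 0.46983904 m/s. 1 knot = 0.51444444 m/s, so 0.46983904 m/s = 0.46983904 / 0.51444444 = 0.91329403 knot ≈ 0.9133 knot (4 s.f.). Final answer: 0.9133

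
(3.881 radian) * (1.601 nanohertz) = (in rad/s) 3.881 radian = 3.881 rad. 1 nanohertz = 1e-09 Hz, so 1.601 nanohertz = 1.601 * 1e-09 = 1.601e-09 Hz. Combine: 3.881 rad * 1.601e-09 Hz = 6.213481e-09 rad/s. Result: 6.213481e-09 rad/s ≈ 6.213e-09 rad/s (4 s.f.). Final answer: 6.213e-09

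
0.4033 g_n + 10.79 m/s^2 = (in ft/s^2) 48.38. Check: 1 g_n = 9.80665 m/s^2, so 0.4033 g_n = 0.4033 * 9.80665 = 3.9550219 m/s^2. 10.79 m/s^2 is already in m/s^2. Sum: 3.9550219 + 10.79 = 14.745022 m/s^2. 1 ft/s^2 = 0.3048 m/s^2, so 14.745022 m/s^2 = 14.745022 / 0.3048 = 48.376056 ft/s^2 ≈ 48.38 ft/s^2 (4 s.f.).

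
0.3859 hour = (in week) 0.002297. Check: 1 hour = 3600 s, so 0.3859 hour = 0.3859 * 3600 = 1389.24 s. 1 week = 604800 s, so 1389.24 s = 1389.24 / 604800 = 0.0022970238 week ≈ 0.002297 week (4 s.f.).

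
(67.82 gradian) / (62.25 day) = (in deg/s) 1 gradian = 0.015707963 rad, so 67.82 gradian = 67.82 * 0.015707963 = 1.0653141 rad. 1 day = 86400 s, so 62.25 day = 62.25 * 86400 = 5378400 s. Combine: 1.0653141 rad / 5378400 s = 1.9807267e-07 rad/s. 1 deg/s = 0.017453293 rad/s, so 1.9807267e-07 rad/s = 1.9807267e-07 / 0.017453293 = 1.1348728e-05 deg/s ≈ 1.135e-05 deg/s (4 s.f.). Final answer: 1.135e-05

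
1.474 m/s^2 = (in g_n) 1 g_n = 9.80665 m/s^2, so 1.474 m/s^2 = 1.474 / 9.80665 = 0.15030617 g_n ≈ 0.1503 g_n (4 s.f.). Final answer: 0.1503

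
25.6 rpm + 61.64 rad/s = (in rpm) 1 rpm = 0.10471976 rad/s, so 25.6 rpm = 25.6 * 0.10471976 = 2.6808257 rad/s. 61.64 rad/s is already in rad/s. Sum: 2.6808257 + 61.64 = 64.320826 rad/s. 1 rpm = 0.10471976 rad/s, so 64.320826 rad/s = 64.320826 / 0.10471976 = 614.21864 rpm ≈ 614.2 rpm (4 s.f.). Final answer: 614.2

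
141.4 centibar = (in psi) 20.51. Check: 1 centibar = 1000 Pa, so 141.4 centibar = 141.4 * 1000 = 141400 Pa. 1 psi = 6894.7573 Pa, so 141400 Pa = 141400 / 6894.7573 = 20.508336 psi ≈ 20.51 psi (4 s.f.).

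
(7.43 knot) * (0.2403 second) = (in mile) 1 knot = 0.51444444 m/s, so 7.43 knot = 7.43 * 0.51444444 = 3.8223222 m/s. 0.2403 second = 0.2403 s. Combine: 3.8223222 m/s * 0.2403 s = 0.91850403 m. 1 mile = 1609.344 m, so 0.91850403 m = 0.91850403 / 1609.344 = 0.00057073194 mile ≈ 0.0005707 mile (4 s.f.). Final answer: 0.0005707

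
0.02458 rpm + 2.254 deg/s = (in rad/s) 1 rpm = 0.10471976 rad/s, so 0.02458 rpm = 0.02458 * 0.10471976 = 0.0025740116 rad/s. 1 deg/s = 0.017453293 rad/s, so 2.254 deg/s = 2.254 * 0.017453293 = 0.039339721 rad/s. Sum: 0.0025740116 + 0.039339721 = 0.041913733 rad/s. Result: 0.041913733 rad/s ≈ 0.04191 rad/s (4 s.f.). Final answer: 0.04191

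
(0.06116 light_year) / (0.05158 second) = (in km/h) 4.038e+16. Check: 1 light_year = 9.4607305e+15 m, so 0.06116 light_year = 0.06116 * 9.4607305e+15 = 5.7861828e+14 m. 0.05158 second = 0.05158 s. Combine: 5.7861828e+14 m / 0.05158 s = 1.121788e+16 m/s. 1 km/h = 0.27777778 m/s, so 1.121788e+16 m/s = 1.121788e+16 / 0.27777778 = 4.038437e+16 km/h ≈ 4.038e+16 km/h (4 s.f.).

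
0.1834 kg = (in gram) 1 gram = 0.001 kg, so 0.1834 kg = 0.1834 / 0.001 = 183.4 gram. Final answer: 183.4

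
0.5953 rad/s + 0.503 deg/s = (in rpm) 5.769. Check: 0.5953 rad/s is already in rad/s. 1 deg/s = 0.017453293 rad/s, so 0.503 deg/s = 0.503 * 0.017453293 = 0.0087790061 rad/s. Sum: 0.5953 + 0.0087790061 = 0.60407901 rad/s. 1 rpm = 0.10471976 rad/s, so 0.60407901 rad/s = 0.60407901 / 0.10471976 = 5.7685296 rpm ≈ 5.769 rpm (4 s.f.).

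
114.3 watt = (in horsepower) 114.3 watt = 114.3 W. 1 horsepower = 745.69987 W, so 114.3 W = 114.3 / 745.69987 = 0.15327882 horsepower ≈ 0.1533 horsepower (4 s.f.). Final answer: 0.1533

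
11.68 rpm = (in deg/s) 70.08. Check: 1 rpm = 0.10471976 rad/s, so 11.68 rpm = 11.68 * 0.10471976 = 1.2231267 rad/s. 1 deg/s = 0.017453293 rad/s, so 1.2231267 rad/s = 1.2231267 / 0.017453293 = 70.08 deg/s.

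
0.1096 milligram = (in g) 1 milligram = 1e-06 kg, so 0.1096 milligram = 0.1096 * 1e-06 = 1.096e-07 kg. 1 g = 0.001 kg, so 1.096e-07 kg = 1.096e-07 / 0.001 = 0.0001096 g. Final answer: 0.0001096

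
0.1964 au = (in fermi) 1 au = 1.4959787e+11 m, so 0.1964 au = 0.1964 * 1.4959787e+11 = 2.9381022e+10 m. 1 fermi = 1e-15 m, so 2.9381022e+10 m = 2.9381022e+10 / 1e-15 = 2.9381022e+25 fermi ≈ 2.938e+25 fermi (4 s.f.). Final answer: 2.938e+25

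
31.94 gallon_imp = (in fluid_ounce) 1 gallon_imp = 0.00454609 m^3, so 31.94 gallon_imp = 31.94 * 0.00454609 = 0.14520211 m^3. 1 fluid_ounce = 2.957353e-05 m^3, so 0.14520211 m^3 = 0.14520211 / 2.957353e-05 = 4909.8676 fluid_ounce ≈ 4910 fluid_ounce (4 s.f.). Final answer: 4910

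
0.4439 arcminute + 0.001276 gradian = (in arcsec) 1 arcminute = 0.00029088821 rad, so 0.4439 arcminute = 0.4439 * 0.00029088821 = 0.00012912528 rad. 1 gradian = 0.015707963 rad, so 0.001276 gradian = 0.001276 * 0.015707963 = 2.0043361e-05 rad. Sum: 0.00012912528 + 2.0043361e-05 = 0.00014916864 rad. 1 arcsec = 4.8481368e-06 rad, so 0.00014916864 rad = 0.00014916864 / 4.8481368e-06 = 30.76824 arcsec ≈ 30.77 arcsec (4 s.f.). Final answer: 30.77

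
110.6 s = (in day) 1 day = 86400 s, so 110.6 s = 110.6 / 86400 = 0.0012800926 day ≈ 0.00128 day (4 s.f.). Final answer: 0.00128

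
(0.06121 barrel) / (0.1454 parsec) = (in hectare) 2.169e-22. Check: 1 barrel = 0.15898729 m^3, so 0.06121 barrel = 0.06121 * 0.15898729 = 0.0097316123 m^3. 1 parsec = 3.0856776e+16 m, so 0.1454 parsec = 0.1454 * 3.0856776e+16 = 4.4865752e+15 m. Combine: 0.0097316123 m^3 / 4.4865752e+15 m = 2.1690514e-18 m^2. 1 hectare = 10000 m^2, so 2.1690514e-18 m^2 = 2.1690514e-18 / 10000 = 2.1690514e-22 hectare ≈ 2.169e-22 hectare (4 s.f.).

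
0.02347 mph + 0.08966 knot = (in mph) 1 mph = 0.44704 m/s, so 0.02347 mph = 0.02347 * 0.44704 = 0.010492029 m/s. 1 knot = 0.51444444 m/s, so 0.08966 knot = 0.08966 * 0.51444444 = 0.046125089 m/s. Sum: 0.010492029 + 0.046125089 = 0.056617118 m/s. 1 mph = 0.44704 m/s, so 0.056617118 m/s = 0.056617118 / 0.44704 = 0.12664889 mph ≈ 0.1266 mph (4 s.f.). Final answer: 0.1266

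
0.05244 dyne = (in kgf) 5.347e-08. Check: 1 dyne = 1e-05 N, so 0.05244 dyne = 0.05244 * 1e-05 = 5.244e-07 N. 1 kgf = 9.80665 N, so 5.244e-07 N = 5.244e-07 / 9.80665 = 5.3473918e-08 kgf ≈ 5.347e-08 kgf (4 s.f.).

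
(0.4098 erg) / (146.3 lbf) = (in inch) 1 erg = 1e-07 J, so 0.4098 erg = 0.4098 * 1e-07 = 4.098e-08 J. 1 lbf = 4.4482216 N, so 146.3 lbf = 146.3 * 4.4482216 = 650.77482 N. Combine: 4.098e-08 J / 650.77482 N = 6.297109e-11 m. 1 inch = 0.0254 m, so 6.297109e-11 m = 6.297109e-11 / 0.0254 = 2.4791768e-09 inch ≈ 2.479e-09 inch (4 s.f.). Final answer: 2.479e-09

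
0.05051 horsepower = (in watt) 37.67. Check: 1 horsepower = 745.69987 W, so 0.05051 horsepower = 0.05051 * 745.69987 = 37.665301 W. 37.665301 W = 37.665301 watt ≈ 37.67 watt (4 s.f.).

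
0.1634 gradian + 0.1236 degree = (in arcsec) 974.4. Check: 1 gradian = 0.015707963 rad, so 0.1634 gradian = 0.1634 * 0.015707963 = 0.0025666812 rad. 1 degree = 0.017453293 rad, so 0.1236 degree = 0.1236 * 0.017453293 = 0.002157227 rad. Sum: 0.0025666812 + 0.002157227 = 0.0047239082 rad. 1 arcsec = 4.8481368e-06 rad, so 0.0047239082 rad = 0.0047239082 / 4.8481368e-06 = 974.376 arcsec ≈ 974.4 arcsec (4 s.f.).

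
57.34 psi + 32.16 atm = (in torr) 2.741e+04. Check: 1 psi = 6894.7573 Pa, so 57.34 psi = 57.34 * 6894.7573 = 395345.38 Pa. 1 atm = 101325 Pa, so 32.16 atm = 32.16 * 101325 = 3258612 Pa. Sum: 395345.38 + 3258612 = 3653957.4 Pa. 1 torr = 133.32237 Pa, so 3653957.4 Pa = 3653957.4 / 133.32237 = 27406.934 torr ≈ 2.741e+04 torr (4 s.f.).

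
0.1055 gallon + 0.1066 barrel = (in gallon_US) 1 gallon = 0.0037854118 m^3, so 0.1055 gallon = 0.1055 * 0.0037854118 = 0.00039936094 m^3. 1 barrel = 0.15898729 m^3, so 0.1066 barrel = 0.1066 * 0.15898729 = 0.016948046 m^3. Sum: 0.00039936094 + 0.016948046 = 0.017347407 m^3. 1 gallon_US = 0.0037854118 m^3, so 0.017347407 m^3 = 0.017347407 / 0.0037854118 = 4.5827 gallon_US ≈ 4.583 gallon_US (4 s.f.). Final answer: 4.583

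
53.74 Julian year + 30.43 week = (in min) 1 Julian year = 31557600 s, so 53.74 Julian year = 53.74 * 31557600 = 1.6959054e+09 s. 1 week = 604800 s, so 30.43 week = 30.43 * 604800 = 18404064 s. Sum: 1.6959054e+09 + 18404064 = 1.7143095e+09 s. 1 min = 60 s, so 1.7143095e+09 s = 1.7143095e+09 / 60 = 28571825 min ≈ 2.857e+07 min (4 s.f.). Final answer: 2.857e+07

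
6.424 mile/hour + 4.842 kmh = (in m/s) 1 mile/hour = 0.44704 m/s, so 6.424 mile/hour = 6.424 * 0.44704 = 2.871785 m/s. 1 kmh = 0.27777778 m/s, so 4.842 kmh = 4.842 * 0.27777778 = 1.345 m/s. Sum: 2.871785 + 1.345 = 4.216785 m/s. Result: 4.216785 m/s ≈ 4.217 m/s (4 s.f.). Final answer: 4.217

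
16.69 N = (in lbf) 1 lbf = 4.4482216 N, so 16.69 N = 16.69 / 4.4482216 = 3.7520613 lbf ≈ 3.752 lbf (4 s.f.). Final answer: 3.752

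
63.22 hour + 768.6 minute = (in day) 1 hour = 3600 s, so 63.22 hour = 63.22 * 3600 = 227592 s. 1 minute = 60 s, so 768.6 minute = 768.6 * 60 = 46116 s. Sum: 227592 + 46116 = 273708 s. 1 day = 86400 s, so 273708 s = 273708 / 86400 = 3.1679167 day ≈ 3.168 day (4 s.f.). Final answer: 3.168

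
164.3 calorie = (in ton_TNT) 1.643e-07. Check: 1 calorie = 4.184 J, so 164.3 calorie = 164.3 * 4.184 = 687.4312 J. 1 ton_TNT = 4.184e+09 J, so 687.4312 J = 687.4312 / 4.184e+09 = 1.643e-07 ton_TNT.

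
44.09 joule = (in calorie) 44.09 joule = 44.09 J. 1 calorie = 4.184 J, so 44.09 J = 44.09 / 4.184 = 10.537763 calorie ≈ 10.54 calorie (4 s.f.). Final answer: 10.54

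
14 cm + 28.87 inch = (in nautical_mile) 0.0004715. Check: 1 cm = 0.01 m, so 14 cm = 14 * 0.01 = 0.14 m. 1 inch = 0.0254 m, so 28.87 inch = 28.87 * 0.0254 = 0.733298 m. Sum: 0.14 + 0.733298 = 0.873298 m. 1 nautical_mile = 1852 m, so 0.873298 m = 0.873298 / 1852 = 0.0004715432 nautical_mile ≈ 0.0004715 nautical_mile (4 s.f.).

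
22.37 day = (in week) 1 day = 86400 s, so 22.37 day = 22.37 * 86400 = 1932768 s. 1 week = 604800 s, so 1932768 s = 1932768 / 604800 = 3.1957143 week ≈ 3.196 week (4 s.f.). Final answer: 3.196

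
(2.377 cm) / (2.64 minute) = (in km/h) 0.0005402. Check: 1 cm = 0.01 m, so 2.377 cm = 2.377 * 0.01 = 0.02377 m. 1 minute = 60 s, so 2.64 minute = 2.64 * 60 = 158.4 s. Combine: 0.02377 m / 158.4 s = 0.00015006313 m/s. 1 km/h = 0.27777778 m/s, so 0.00015006313 m/s = 0.00015006313 / 0.27777778 = 0.00054022727 km/h ≈ 0.0005402 km/h (4 s.f.).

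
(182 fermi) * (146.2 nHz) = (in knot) 1 fermi = 1e-15 m, so 182 fermi = 182 * 1e-15 = 1.82e-13 m. 1 nHz = 1e-09 Hz, so 146.2 nHz = 146.2 * 1e-09 = 1.462e-07 Hz. Combine: 1.82e-13 m * 1.462e-07 Hz = 2.66084e-20 m/s. 1 knot = 0.51444444 m/s, so 2.66084e-20 m/s = 2.66084e-20 / 0.51444444 = 5.1722592e-20 knot ≈ 5.172e-20 knot (4 s.f.). Final answer: 5.172e-20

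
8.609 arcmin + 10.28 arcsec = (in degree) 0.1463. Check: 1 arcmin = 0.00029088821 rad, so 8.609 arcmin = 8.609 * 0.00029088821 = 0.0025042566 rad. 1 arcsec = 4.8481368e-06 rad, so 10.28 arcsec = 10.28 * 4.8481368e-06 = 4.9838846e-05 rad. Sum: 0.0025042566 + 4.9838846e-05 = 0.0025540954 rad. 1 degree = 0.017453293 rad, so 0.0025540954 rad = 0.0025540954 / 0.017453293 = 0.14633889 degree ≈ 0.1463 degree (4 s.f.).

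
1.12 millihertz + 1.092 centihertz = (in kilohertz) 1 millihertz = 0.001 Hz, so 1.12 millihertz = 1.12 * 0.001 = 0.00112 Hz. 1 centihertz = 0.01 Hz, so 1.092 centihertz = 1.092 * 0.01 = 0.01092 Hz. Sum: 0.00112 + 0.01092 = 0.01204 Hz. 1 kilohertz = 1000 Hz, so 0.01204 Hz = 0.01204 / 1000 = 1.204e-05 kilohertz. Final answer: 1.204e-05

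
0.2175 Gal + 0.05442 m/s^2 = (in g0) 0.005771. Check: 1 Gal = 0.01 m/s^2, so 0.2175 Gal = 0.2175 * 0.01 = 0.002175 m/s^2. 0.05442 m/s^2 is already in m/s^2. Sum: 0.002175 + 0.05442 = 0.056595 m/s^2. 1 g0 = 9.80665 m/s^2, so 0.056595 m/s^2 = 0.056595 / 9.80665 = 0.0057710839 g0 ≈ 0.005771 g0 (4 s.f.).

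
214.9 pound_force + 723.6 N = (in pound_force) 377.6. Check: 1 pound_force = 4.4482216 N, so 214.9 pound_force = 214.9 * 4.4482216 = 955.92283 N. 723.6 N is already in N. Sum: 955.92283 + 723.6 = 1679.5228 N. 1 pound_force = 4.4482216 N, so 1679.5228 N = 1679.5228 / 4.4482216 = 377.57175 pound_force ≈ 377.6 pound_force (4 s.f.).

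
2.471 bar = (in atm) 1 bar = 100000 Pa, so 2.471 bar = 2.471 * 100000 = 247100 Pa. 1 atm = 101325 Pa, so 247100 Pa = 247100 / 101325 = 2.4386874 atm ≈ 2.439 atm (4 s.f.). Final answer: 2.439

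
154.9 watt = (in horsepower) 0.2077. Check: 154.9 watt = 154.9 W. 1 horsepower = 745.69987 W, so 154.9 W = 154.9 / 745.69987 = 0.20772432 horsepower ≈ 0.2077 horsepower (4 s.f.).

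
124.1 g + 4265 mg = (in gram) 128.4. Check: 1 g = 0.001 kg, so 124.1 g = 124.1 * 0.001 = 0.1241 kg. 1 mg = 1e-06 kg, so 4265 mg = 4265 * 1e-06 = 0.004265 kg. Sum: 0.1241 + 0.004265 = 0.128365 kg. 1 gram = 0.001 kg, so 0.128365 kg = 0.128365 / 0.001 = 128.365 gram ≈ 128.4 gram (4 s.f.).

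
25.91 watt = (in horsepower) 0.03475. Check: 25.91 watt = 25.91 W. 1 horsepower = 745.69987 W, so 25.91 W = 25.91 / 745.69987 = 0.034745882 horsepower ≈ 0.03475 horsepower (4 s.f.).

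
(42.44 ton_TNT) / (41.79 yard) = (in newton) 4.647e+09. Check: 1 ton_TNT = 4.184e+09 J, so 42.44 ton_TNT = 42.44 * 4.184e+09 = 1.7756896e+11 J. 1 yard = 0.9144 m, so 41.79 yard = 41.79 * 0.9144 = 38.212776 m. Combine: 1.7756896e+11 J / 38.212776 m = 4.646848e+09 N. 4.646848e+09 N = 4.646848e+09 newton ≈ 4.647e+09 newton (4 s.f.).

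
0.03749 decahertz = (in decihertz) 1 decahertz = 10 Hz, so 0.03749 decahertz = 0.03749 * 10 = 0.3749 Hz. 1 decihertz = 0.1 Hz, so 0.3749 Hz = 0.3749 / 0.1 = 3.749 decihertz. Final answer: 3.749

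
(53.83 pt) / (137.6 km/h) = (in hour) 1.38e-07. Check: 1 pt = 0.00035277778 m, so 53.83 pt = 53.83 * 0.00035277778 = 0.018990028 m. 1 km/h = 0.27777778 m/s, so 137.6 km/h = 137.6 * 0.27777778 = 38.222222 m/s. Combine: 0.018990028 m / 38.222222 m/s = 0.00049683212 s. 1 hour = 3600 s, so 0.00049683212 s = 0.00049683212 / 3600 = 1.3800892e-07 hour ≈ 1.38e-07 hour (4 s.f.).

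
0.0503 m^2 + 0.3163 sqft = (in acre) 0.0503 m^2 is already in m^2. 1 sqft = 0.09290304 m^2, so 0.3163 sqft = 0.3163 * 0.09290304 = 0.029385232 m^2. Sum: 0.0503 + 0.029385232 = 0.079685232 m^2. 1 acre = 4046.8564 m^2, so 0.079685232 m^2 = 0.079685232 / 4046.8564 = 1.969065e-05 acre ≈ 1.969e-05 acre (4 s.f.). Final answer: 1.969e-05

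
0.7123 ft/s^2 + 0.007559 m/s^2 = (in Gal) 1 ft/s^2 = 0.3048 m/s^2, so 0.7123 ft/s^2 = 0.7123 * 0.3048 = 0.21710904 m/s^2. 0.007559 m/s^2 is already in m/s^2. Sum: 0.21710904 + 0.007559 = 0.22466804 m/s^2. 1 Gal = 0.01 m/s^2, so 0.22466804 m/s^2 = 0.22466804 / 0.01 = 22.466804 Gal ≈ 22.47 Gal (4 s.f.). Final answer: 22.47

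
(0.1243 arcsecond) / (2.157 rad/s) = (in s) 1 arcsecond = 4.8481368e-06 rad, so 0.1243 arcsecond = 0.1243 * 4.8481368e-06 = 6.0262341e-07 rad. 2.157 rad/s is already in rad/s. Combine: 6.0262341e-07 rad / 2.157 rad/s = 2.7938035e-07 s. Result: 2.7938035e-07 s ≈ 2.794e-07 s (4 s.f.). Final answer: 2.794e-07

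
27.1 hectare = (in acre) 1 hectare = 10000 m^2, so 27.1 hectare = 27.1 * 10000 = 271000 m^2. 1 acre = 4046.8564 m^2, so 271000 m^2 = 271000 / 4046.8564 = 66.965558 acre ≈ 66.97 acre (4 s.f.). Final answer: 66.97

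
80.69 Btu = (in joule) 1 Btu = 1055.0559 J, so 80.69 Btu = 80.69 * 1055.0559 = 85132.457 J. 85132.457 J = 85132.457 joule ≈ 8.513e+04 joule (4 s.f.). Final answer: 8.513e+04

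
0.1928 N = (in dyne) 1.928e+04. Check: 1 dyne = 1e-05 N, so 0.1928 N = 0.1928 / 1e-05 = 19280 dyne ≈ 1.928e+04 dyne (4 s.f.).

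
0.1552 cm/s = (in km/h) 0.005587. Check: 1 cm/s = 0.01 m/s, so 0.1552 cm/s = 0.1552 * 0.01 = 0.001552 m/s. 1 km/h = 0.27777778 m/s, so 0.001552 m/s = 0.001552 / 0.27777778 = 0.0055872 km/h ≈ 0.005587 km/h (4 s.f.).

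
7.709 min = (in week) 1 min = 60 s, so 7.709 min = 7.709 * 60 = 462.54 s. 1 week = 604800 s, so 462.54 s = 462.54 / 604800 = 0.00076478175 week ≈ 0.0007648 week (4 s.f.). Final answer: 0.0007648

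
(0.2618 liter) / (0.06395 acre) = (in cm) 0.0001012. Check: 1 liter = 0.001 m^3, so 0.2618 liter = 0.2618 * 0.001 = 0.0002618 m^3. 1 acre = 4046.8564 m^2, so 0.06395 acre = 0.06395 * 4046.8564 = 258.79647 m^2. Combine: 0.0002618 m^3 / 258.79647 m^2 = 1.0116058e-06 m. 1 cm = 0.01 m, so 1.0116058e-06 m = 1.0116058e-06 / 0.01 = 0.00010116058 cm ≈ 0.0001012 cm (4 s.f.).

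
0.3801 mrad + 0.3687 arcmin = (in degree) 1 mrad = 0.001 rad, so 0.3801 mrad = 0.3801 * 0.001 = 0.0003801 rad. 1 arcmin = 0.00029088821 rad, so 0.3687 arcmin = 0.3687 * 0.00029088821 = 0.00010725048 rad. Sum: 0.0003801 + 0.00010725048 = 0.00048735048 rad. 1 degree = 0.017453293 rad, so 0.00048735048 rad = 0.00048735048 / 0.017453293 = 0.027923126 degree ≈ 0.02792 degree (4 s.f.). Final answer: 0.02792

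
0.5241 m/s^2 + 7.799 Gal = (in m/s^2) 0.6021. Check: 0.5241 m/s^2 is already in m/s^2. 1 Gal = 0.01 m/s^2, so 7.799 Gal = 7.799 * 0.01 = 0.07799 m/s^2. Sum: 0.5241 + 0.07799 = 0.60209 m/s^2. Result: 0.60209 m/s^2 ≈ 0.6021 m/s^2 (4 s.f.).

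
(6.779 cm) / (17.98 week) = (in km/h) 2.244e-08. Check: 1 cm = 0.01 m, so 6.779 cm = 6.779 * 0.01 = 0.06779 m. 1 week = 604800 s, so 17.98 week = 17.98 * 604800 = 10874304 s. Combine: 0.06779 m / 10874304 s = 6.2339622e-09 m/s. 1 km/h = 0.27777778 m/s, so 6.2339622e-09 m/s = 6.2339622e-09 / 0.27777778 = 2.2442264e-08 km/h ≈ 2.244e-08 km/h (4 s.f.).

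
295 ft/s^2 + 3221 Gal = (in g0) 12.45. Check: 1 ft/s^2 = 0.3048 m/s^2, so 295 ft/s^2 = 295 * 0.3048 = 89.916 m/s^2. 1 Gal = 0.01 m/s^2, so 3221 Gal = 3221 * 0.01 = 32.21 m/s^2. Sum: 89.916 + 32.21 = 122.126 m/s^2. 1 g0 = 9.80665 m/s^2, so 122.126 m/s^2 = 122.126 / 9.80665 = 12.453386 g0 ≈ 12.45 g0 (4 s.f.).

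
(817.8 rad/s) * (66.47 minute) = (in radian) 3.262e+06. Check: 817.8 rad/s is already in rad/s. 1 minute = 60 s, so 66.47 minute = 66.47 * 60 = 3988.2 s. Combine: 817.8 rad/s * 3988.2 s = 3261550 rad. 3261550 rad = 3261550 radian ≈ 3.262e+06 radian (4 s.f.).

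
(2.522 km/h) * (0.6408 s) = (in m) 1 km/h = 0.27777778 m/s, so 2.522 km/h = 2.522 * 0.27777778 = 0.70055556 m/s. 0.6408 s is already in s. Combine: 0.70055556 m/s * 0.6408 s = 0.448916 m. Result: 0.448916 m ≈ 0.4489 m (4 s.f.). Final answer: 0.4489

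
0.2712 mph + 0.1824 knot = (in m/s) 0.2151. Check: 1 mph = 0.44704 m/s, so 0.2712 mph = 0.2712 * 0.44704 = 0.12123725 m/s. 1 knot = 0.51444444 m/s, so 0.1824 knot = 0.1824 * 0.51444444 = 0.093834667 m/s. Sum: 0.12123725 + 0.093834667 = 0.21507191 m/s. Result: 0.21507191 m/s ≈ 0.2151 m/s (4 s.f.).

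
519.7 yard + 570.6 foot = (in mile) 0.4034. Check: 1 yard = 0.9144 m, so 519.7 yard = 519.7 * 0.9144 = 475.21368 m. 1 foot = 0.3048 m, so 570.6 foot = 570.6 * 0.3048 = 173.91888 m. Sum: 475.21368 + 173.91888 = 649.13256 m. 1 mile = 1609.344 m, so 649.13256 m = 649.13256 / 1609.344 = 0.40335227 mile ≈ 0.4034 mile (4 s.f.).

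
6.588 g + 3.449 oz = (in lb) 1 g = 0.001 kg, so 6.588 g = 6.588 * 0.001 = 0.006588 kg. 1 oz = 0.028349523 kg, so 3.449 oz = 3.449 * 0.028349523 = 0.097777505 kg. Sum: 0.006588 + 0.097777505 = 0.10436551 kg. 1 lb = 0.45359237 kg, so 0.10436551 kg = 0.10436551 / 0.45359237 = 0.23008655 lb ≈ 0.2301 lb (4 s.f.). Final answer: 0.2301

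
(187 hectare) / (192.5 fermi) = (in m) 9.714e+18. Check: 1 hectare = 10000 m^2, so 187 hectare = 187 * 10000 = 1870000 m^2. 1 fermi = 1e-15 m, so 192.5 fermi = 192.5 * 1e-15 = 1.925e-13 m. Combine: 1870000 m^2 / 1.925e-13 m = 9.7142857e+18 m. Result: 9.7142857e+18 m ≈ 9.714e+18 m (4 s.f.).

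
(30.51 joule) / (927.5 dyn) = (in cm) 3.289e+05. Check: 30.51 joule = 30.51 J. 1 dyn = 1e-05 N, so 927.5 dyn = 927.5 * 1e-05 = 0.009275 N. Combine: 30.51 J / 0.009275 N = 3289.4879 m. 1 cm = 0.01 m, so 3289.4879 m = 3289.4879 / 0.01 = 328948.79 cm ≈ 3.289e+05 cm (4 s.f.).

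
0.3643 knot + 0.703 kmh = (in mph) 0.8561. Check: 1 knot = 0.51444444 m/s, so 0.3643 knot = 0.3643 * 0.51444444 = 0.18741211 m/s. 1 kmh = 0.27777778 m/s, so 0.703 kmh = 0.703 * 0.27777778 = 0.19527778 m/s. Sum: 0.18741211 + 0.19527778 = 0.38268989 m/s. 1 mph = 0.44704 m/s, so 0.38268989 m/s = 0.38268989 / 0.44704 = 0.8560529 mph ≈ 0.8561 mph (4 s.f.).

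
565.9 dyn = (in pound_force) 0.001272. Check: 1 dyn = 1e-05 N, so 565.9 dyn = 565.9 * 1e-05 = 0.005659 N. 1 pound_force = 4.4482216 N, so 0.005659 N = 0.005659 / 4.4482216 = 0.0012721938 pound_force ≈ 0.001272 pound_force (4 s.f.).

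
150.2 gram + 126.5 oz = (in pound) 8.237. Check: 1 gram = 0.001 kg, so 150.2 gram = 150.2 * 0.001 = 0.1502 kg. 1 oz = 0.028349523 kg, so 126.5 oz = 126.5 * 0.028349523 = 3.5862147 kg. Sum: 0.1502 + 3.5862147 = 3.7364147 kg. 1 pound = 0.45359237 kg, so 3.7364147 kg = 3.7364147 / 0.45359237 = 8.2373843 pound ≈ 8.237 pound (4 s.f.).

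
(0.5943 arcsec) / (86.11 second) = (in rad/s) 3.346e-08. Check: 1 arcsec = 4.8481368e-06 rad, so 0.5943 arcsec = 0.5943 * 4.8481368e-06 = 2.8812477e-06 rad. 86.11 second = 86.11 s. Combine: 2.8812477e-06 rad / 86.11 s = 3.3460083e-08 rad/s. Result: 3.3460083e-08 rad/s ≈ 3.346e-08 rad/s (4 s.f.).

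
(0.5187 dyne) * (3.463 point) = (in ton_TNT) 1.515e-18. Check: 1 dyne = 1e-05 N, so 0.5187 dyne = 0.5187 * 1e-05 = 5.187e-06 N. 1 point = 0.00035277778 m, so 3.463 point = 3.463 * 0.00035277778 = 0.0012216694 m. Combine: 5.187e-06 N * 0.0012216694 m = 6.3367994e-09 J. 1 ton_TNT = 4.184e+09 J, so 6.3367994e-09 J = 6.3367994e-09 / 4.184e+09 = 1.5145314e-18 ton_TNT ≈ 1.515e-18 ton_TNT (4 s.f.).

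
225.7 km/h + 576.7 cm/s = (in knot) 1 km/h = 0.27777778 m/s, so 225.7 km/h = 225.7 * 0.27777778 = 62.694444 m/s. 1 cm/s = 0.01 m/s, so 576.7 cm/s = 576.7 * 0.01 = 5.767 m/s. Sum: 62.694444 + 5.767 = 68.461444 m/s. 1 knot = 0.51444444 m/s, so 68.461444 m/s = 68.461444 / 0.51444444 = 133.0784 knot ≈ 133.1 knot (4 s.f.). Final answer: 133.1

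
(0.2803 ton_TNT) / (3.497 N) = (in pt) 1 ton_TNT = 4.184e+09 J, so 0.2803 ton_TNT = 0.2803 * 4.184e+09 = 1.1727752e+09 J. 3.497 N is already in N. Combine: 1.1727752e+09 J / 3.497 N = 3.3536609e+08 m. 1 pt = 0.00035277778 m, so 3.3536609e+08 m = 3.3536609e+08 / 0.00035277778 = 9.5064402e+11 pt ≈ 9.506e+11 pt (4 s.f.). Final answer: 9.506e+11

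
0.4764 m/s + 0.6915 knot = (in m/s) 0.8321. Check: 0.4764 m/s is already in m/s. 1 knot = 0.51444444 m/s, so 0.6915 knot = 0.6915 * 0.51444444 = 0.35573833 m/s. Sum: 0.4764 + 0.35573833 = 0.83213833 m/s. Result: 0.83213833 m/s ≈ 0.8321 m/s (4 s.f.).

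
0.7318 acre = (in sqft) 3.188e+04. Check: 1 acre = 4046.8564 m^2, so 0.7318 acre = 0.7318 * 4046.8564 = 2961.4895 m^2. 1 sqft = 0.09290304 m^2, so 2961.4895 m^2 = 2961.4895 / 0.09290304 = 31877.208 sqft ≈ 3.188e+04 sqft (4 s.f.).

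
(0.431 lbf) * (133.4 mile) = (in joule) 4.116e+05. Check: 1 lbf = 4.4482216 N, so 0.431 lbf = 0.431 * 4.4482216 = 1.9171835 N. 1 mile = 1609.344 m, so 133.4 mile = 133.4 * 1609.344 = 214686.49 m. Combine: 1.9171835 N * 214686.49 m = 411593.4 J. 411593.4 J = 411593.4 joule ≈ 4.116e+05 joule (4 s.f.).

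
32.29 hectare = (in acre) 79.79. Check: 1 hectare = 10000 m^2, so 32.29 hectare = 32.29 * 10000 = 322900 m^2. 1 acre = 4046.8564 m^2, so 322900 m^2 = 322900 / 4046.8564 = 79.790328 acre ≈ 79.79 acre (4 s.f.).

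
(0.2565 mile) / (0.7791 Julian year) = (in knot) 3.264e-05. Check: 1 mile = 1609.344 m, so 0.2565 mile = 0.2565 * 1609.344 = 412.79674 m. 1 Julian year = 31557600 s, so 0.7791 Julian year = 0.7791 * 31557600 = 24586526 s. Combine: 412.79674 m / 24586526 s = 1.6789551e-05 m/s. 1 knot = 0.51444444 m/s, so 1.6789551e-05 m/s = 1.6789551e-05 / 0.51444444 = 3.2636276e-05 knot ≈ 3.264e-05 knot (4 s.f.).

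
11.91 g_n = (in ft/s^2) 383.2. Check: 1 g_n = 9.80665 m/s^2, so 11.91 g_n = 11.91 * 9.80665 = 116.7972 m/s^2. 1 ft/s^2 = 0.3048 m/s^2, so 116.7972 m/s^2 = 116.7972 / 0.3048 = 383.19292 ft/s^2 ≈ 383.2 ft/s^2 (4 s.f.).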